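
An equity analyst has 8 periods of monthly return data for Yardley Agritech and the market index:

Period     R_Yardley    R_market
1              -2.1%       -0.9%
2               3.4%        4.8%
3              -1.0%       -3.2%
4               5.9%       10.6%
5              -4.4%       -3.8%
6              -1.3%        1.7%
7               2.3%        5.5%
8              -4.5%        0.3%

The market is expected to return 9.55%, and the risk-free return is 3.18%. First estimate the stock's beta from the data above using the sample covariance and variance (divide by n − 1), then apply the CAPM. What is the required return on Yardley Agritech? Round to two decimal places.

Mean R_i = (-2.1 + 3.4 − 1.0 + 5.9 − 4.4 − 1.3 + 2.3 − 4.5) / 8 = -0.2125%
Mean R_m = (-0.9 + 4.8 − 3.2 + 10.6 − 3.8 + 1.7 + 5.5 + 0.3) / 8 = 1.8750%
Σ(R_i − R̄_i)(R_m − R̄_m) = 112.9475  ⇒  Cov = 112.9475 / 7 = 16.1354
Σ(R_m − R̄_m)² = 165.9950  ⇒  Var(R_m) = 165.9950 / 7 = 23.7136
β = Cov / Var(R_m) = 16.1354 / 23.7136 = 0.6804
MRP = 9.55% − 3.18% = 6.37%
E(R) = R_f + β × MRP = 3.18% + 0.6804 × 6.37% = 7.51%

7.51%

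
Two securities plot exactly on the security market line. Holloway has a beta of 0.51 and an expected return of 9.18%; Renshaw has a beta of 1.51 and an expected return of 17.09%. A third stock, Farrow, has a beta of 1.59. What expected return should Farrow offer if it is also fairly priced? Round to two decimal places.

MRP (SML slope) = (17.09% − 9.18%) / (1.51 − 0.51) = 7.91% / 1.00 = 7.9100%
R_f (intercept) = 9.18% − 0.51 × 7.9100% = 5.1459%
E(R_Farrow) = R_f + β × MRP = 5.1459% + 1.59 × 7.9100% = 17.72%

17.72%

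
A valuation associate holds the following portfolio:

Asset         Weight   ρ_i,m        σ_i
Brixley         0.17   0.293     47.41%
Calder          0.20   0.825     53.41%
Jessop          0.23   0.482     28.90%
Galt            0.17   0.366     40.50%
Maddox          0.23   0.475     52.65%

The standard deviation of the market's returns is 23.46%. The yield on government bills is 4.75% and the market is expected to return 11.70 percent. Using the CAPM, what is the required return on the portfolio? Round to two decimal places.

11.46%

β_Brixley = 0.293 × 47.41% / 23.46% = 0.5921
β_Calder = 0.825 × 53.41% / 23.46% = 1.8782
β_Jessop = 0.482 × 28.90% / 23.46% = 0.5938
β_Galt = 0.366 × 40.50% / 23.46% = 0.6318
β_Maddox = 0.475 × 52.65% / 23.46% = 1.0660
β_P = Σ w_i β_i = 0.17×0.5921 + 0.20×1.8782 + 0.23×0.5938 + 0.17×0.6318 + 0.23×1.0660 = 0.9655
MRP = 11.70% − 4.75% = 6.95%
E(R_P) = R_f + β_P × MRP = 4.75% + 0.9655 × 6.95% = 11.46%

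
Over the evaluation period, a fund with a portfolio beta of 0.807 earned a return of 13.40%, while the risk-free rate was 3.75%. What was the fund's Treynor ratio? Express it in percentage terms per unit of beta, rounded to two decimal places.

11.96%

Treynor = (R_P − R_f) / β_P = (13.40% − 3.75%) / 0.8070 = 9.65% / 0.8070 = 11.96%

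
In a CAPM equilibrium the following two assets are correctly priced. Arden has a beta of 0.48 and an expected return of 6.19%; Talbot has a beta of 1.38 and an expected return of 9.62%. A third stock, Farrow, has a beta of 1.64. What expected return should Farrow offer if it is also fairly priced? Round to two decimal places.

10.61%

MRP (SML slope) = (9.62% − 6.19%) / (1.38 − 0.48) = 3.43% / 0.90 = 3.8111%
R_f (intercept) = 6.19% − 0.48 × 3.8111% = 4.3607%
E(R_Farrow) = R_f + β × MRP = 4.3607% + 1.64 × 3.8111% = 10.61%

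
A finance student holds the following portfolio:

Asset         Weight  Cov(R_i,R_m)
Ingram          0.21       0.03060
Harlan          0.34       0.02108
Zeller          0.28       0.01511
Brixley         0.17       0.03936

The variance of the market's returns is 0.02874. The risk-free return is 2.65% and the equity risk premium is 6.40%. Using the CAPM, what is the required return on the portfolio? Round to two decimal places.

8.11%

β_Ingram = 0.03060 / 0.02874 = 1.0647
β_Harlan = 0.02108 / 0.02874 = 0.7335
β_Zeller = 0.01511 / 0.02874 = 0.5257
β_Brixley = 0.03936 / 0.02874 = 1.3695
β_P = Σ w_i β_i = 0.21×1.0647 + 0.34×0.7335 + 0.28×0.5257 + 0.17×1.3695 = 0.8530
E(R_P) = R_f + β_P × MRP = 2.65% + 0.8530 × 6.40% = 8.11%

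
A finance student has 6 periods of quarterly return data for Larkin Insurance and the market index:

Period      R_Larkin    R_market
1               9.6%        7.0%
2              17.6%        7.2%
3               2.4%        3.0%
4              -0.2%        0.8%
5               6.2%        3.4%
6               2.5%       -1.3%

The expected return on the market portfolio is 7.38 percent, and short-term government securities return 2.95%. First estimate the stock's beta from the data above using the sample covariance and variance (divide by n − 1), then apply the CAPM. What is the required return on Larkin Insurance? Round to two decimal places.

Mean R_i = (9.6 + 17.6 + 2.4 − 0.2 + 6.2 + 2.5) / 6 = 6.3500%
Mean R_m = (7.0 + 7.2 + 3.0 + 0.8 + 3.4 − 1.3) / 6 = 3.3500%
Σ(R_i − R̄_i)(R_m − R̄_m) = 91.1550  ⇒  Cov = 91.1550 / 5 = 18.2310
Σ(R_m − R̄_m)² = 56.3950  ⇒  Var(R_m) = 56.3950 / 5 = 11.2790
β = Cov / Var(R_m) = 18.2310 / 11.2790 = 1.6164
MRP = 7.38% − 2.95% = 4.43%
E(R) = R_f + β × MRP = 2.95% + 1.6164 × 4.43% = 10.11%

10.11%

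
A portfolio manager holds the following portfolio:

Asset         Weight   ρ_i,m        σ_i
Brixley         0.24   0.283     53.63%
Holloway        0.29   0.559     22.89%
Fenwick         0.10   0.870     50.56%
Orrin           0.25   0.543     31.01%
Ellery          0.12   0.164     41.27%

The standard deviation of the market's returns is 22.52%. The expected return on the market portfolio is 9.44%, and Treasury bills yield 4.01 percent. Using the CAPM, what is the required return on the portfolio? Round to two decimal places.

8.05%

β_Brixley = 0.283 × 53.63% / 22.52% = 0.6739
β_Holloway = 0.559 × 22.89% / 22.52% = 0.5682
β_Fenwick = 0.870 × 50.56% / 22.52% = 1.9533
β_Orrin = 0.543 × 31.01% / 22.52% = 0.7477
β_Ellery = 0.164 × 41.27% / 22.52% = 0.3005
β_P = Σ w_i β_i = 0.24×0.6739 + 0.29×0.5682 + 0.10×1.9533 + 0.25×0.7477 + 0.12×0.3005 = 0.7448
MRP = 9.44% − 4.01% = 5.43%
E(R_P) = R_f + β_P × MRP = 4.01% + 0.7448 × 5.43% = 8.05%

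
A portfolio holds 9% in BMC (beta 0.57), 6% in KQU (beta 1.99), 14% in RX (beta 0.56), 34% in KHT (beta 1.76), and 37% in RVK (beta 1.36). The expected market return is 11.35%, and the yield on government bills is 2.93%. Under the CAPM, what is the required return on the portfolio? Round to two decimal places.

β_P = Σ w_i β_i = 0.09×0.57 + 0.06×1.99 + 0.14×0.56 + 0.34×1.76 + 0.37×1.36 = 1.3507
MRP = 11.35% − 2.93% = 8.42%
E(R_P) = R_f + β_P × MRP = 2.93% + 1.3507 × 8.42% = 14.30%

14.30%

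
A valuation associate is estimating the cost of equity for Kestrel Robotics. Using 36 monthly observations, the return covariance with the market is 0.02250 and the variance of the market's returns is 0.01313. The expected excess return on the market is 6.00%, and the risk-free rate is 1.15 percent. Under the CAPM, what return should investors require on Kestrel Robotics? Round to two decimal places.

β = Cov(R_i, R_m) / Var(R_m) = 0.02250 / 0.01313 = 1.7136
E(R) = R_f + β × MRP = 1.15% + 1.7136 × 6.00% = 11.43%

11.43%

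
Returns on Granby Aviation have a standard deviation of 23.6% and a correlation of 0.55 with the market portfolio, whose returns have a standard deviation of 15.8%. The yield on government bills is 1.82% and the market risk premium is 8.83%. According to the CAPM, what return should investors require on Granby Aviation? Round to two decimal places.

β = ρ × σ_i / σ_m = 0.55 × 23.6% / 15.8% = 0.8215
E(R) = 1.82% + 0.8215 × 8.83% = 9.07%

9.07%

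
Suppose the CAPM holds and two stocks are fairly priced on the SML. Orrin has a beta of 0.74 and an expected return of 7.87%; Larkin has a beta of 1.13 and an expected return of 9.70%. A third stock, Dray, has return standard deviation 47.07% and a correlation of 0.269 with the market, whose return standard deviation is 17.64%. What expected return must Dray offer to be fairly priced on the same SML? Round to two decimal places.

MRP = (9.70% − 7.87%) / (1.13 − 0.74) = 4.6923%
R_f = 7.87% − 0.74 × 4.6923% = 4.3977%
β_Dray = ρ·σ_i/σ_m = 0.269 × 47.07 / 17.64 = 0.7178
E(R_Dray) = R_f + β × MRP = 4.3977% + 0.7178 × 4.6923% = 7.77%

7.77%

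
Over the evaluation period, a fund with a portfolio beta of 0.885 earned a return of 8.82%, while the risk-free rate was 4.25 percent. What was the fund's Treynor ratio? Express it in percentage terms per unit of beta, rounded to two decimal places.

Treynor = (R_P − R_f) / β_P = (8.82% − 4.25%) / 0.8850 = 4.57% / 0.8850 = 5.16%

5.16%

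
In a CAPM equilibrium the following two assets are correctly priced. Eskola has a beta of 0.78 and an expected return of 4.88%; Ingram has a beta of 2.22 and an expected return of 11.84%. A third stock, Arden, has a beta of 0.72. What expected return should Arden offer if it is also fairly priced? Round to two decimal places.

4.59%

MRP (SML slope) = (11.84% − 4.88%) / (2.22 − 0.78) = 6.96% / 1.44 = 4.8333%
R_f (intercept) = 4.88% − 0.78 × 4.8333% = 1.1100%
E(R_Arden) = R_f + β × MRP = 1.1100% + 0.72 × 4.8333% = 4.59%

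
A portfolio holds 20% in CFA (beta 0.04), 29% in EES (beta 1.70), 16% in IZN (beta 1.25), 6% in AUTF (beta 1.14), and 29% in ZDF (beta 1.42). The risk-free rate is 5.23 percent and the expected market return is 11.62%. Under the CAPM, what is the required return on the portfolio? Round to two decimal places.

β_P = Σ w_i β_i = 0.20×0.04 + 0.29×1.70 + 0.16×1.25 + 0.06×1.14 + 0.29×1.42 = 1.1812
MRP = 11.62% − 5.23% = 6.39%
E(R_P) = R_f + β_P × MRP = 5.23% + 1.1812 × 6.39% = 12.78%

12.78%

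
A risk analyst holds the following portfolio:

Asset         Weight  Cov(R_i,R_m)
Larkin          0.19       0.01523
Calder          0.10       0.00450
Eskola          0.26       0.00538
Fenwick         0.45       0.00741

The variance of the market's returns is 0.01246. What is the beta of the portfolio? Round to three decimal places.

β_Larkin = 0.01523 / 0.01246 = 1.2223
β_Calder = 0.00450 / 0.01246 = 0.3612
β_Eskola = 0.00538 / 0.01246 = 0.4318
β_Fenwick = 0.00741 / 0.01246 = 0.5947
β_P = Σ w_i β_i = 0.19×1.2223 + 0.10×0.3612 + 0.26×0.4318 + 0.45×0.5947 = 0.6482

0.648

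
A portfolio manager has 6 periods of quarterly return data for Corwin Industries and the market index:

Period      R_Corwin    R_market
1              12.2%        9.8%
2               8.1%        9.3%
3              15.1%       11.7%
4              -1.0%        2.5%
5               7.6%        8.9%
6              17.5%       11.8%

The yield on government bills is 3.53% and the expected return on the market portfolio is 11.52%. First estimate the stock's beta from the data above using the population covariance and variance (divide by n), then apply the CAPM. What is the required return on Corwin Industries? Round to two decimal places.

18.34%

Mean R_i = (12.2 + 8.1 + 15.1 − 1.0 + 7.6 + 17.5) / 6 = 9.9167%
Mean R_m = (9.8 + 9.3 + 11.7 + 2.5 + 8.9 + 11.8) / 6 = 9.0000%
Σ(R_i − R̄_i)(R_m − R̄_m) = 107.7000  ⇒  Cov = 107.7000 / 6 = 17.9500
Σ(R_m − R̄_m)² = 58.1200  ⇒  Var(R_m) = 58.1200 / 6 = 9.6867
β = Cov / Var(R_m) = 17.9500 / 9.6867 = 1.8531
MRP = 11.52% − 3.53% = 7.99%
E(R) = R_f + β × MRP = 3.53% + 1.8531 × 7.99% = 18.34%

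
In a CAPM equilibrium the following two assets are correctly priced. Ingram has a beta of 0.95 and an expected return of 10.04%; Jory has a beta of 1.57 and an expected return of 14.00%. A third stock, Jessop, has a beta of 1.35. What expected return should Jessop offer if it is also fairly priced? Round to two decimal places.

MRP (SML slope) = (14.00% − 10.04%) / (1.57 − 0.95) = 3.96% / 0.62 = 6.3871%
R_f (intercept) = 10.04% − 0.95 × 6.3871% = 3.9723%
E(R_Jessop) = R_f + β × MRP = 3.9723% + 1.35 × 6.3871% = 12.59%

12.59%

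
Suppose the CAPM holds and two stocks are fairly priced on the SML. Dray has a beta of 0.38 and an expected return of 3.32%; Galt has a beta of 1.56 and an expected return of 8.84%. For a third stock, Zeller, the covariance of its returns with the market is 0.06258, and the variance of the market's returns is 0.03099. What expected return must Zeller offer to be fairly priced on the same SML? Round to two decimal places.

MRP = (8.84% − 3.32%) / (1.56 − 0.38) = 4.6780%
R_f = 3.32% − 0.38 × 4.6780% = 1.5424%
β_Zeller = Cov / Var(R_m) = 0.06258 / 0.03099 = 2.0194
E(R_Zeller) = R_f + β × MRP = 1.5424% + 2.0194 × 4.6780% = 10.99%

10.99%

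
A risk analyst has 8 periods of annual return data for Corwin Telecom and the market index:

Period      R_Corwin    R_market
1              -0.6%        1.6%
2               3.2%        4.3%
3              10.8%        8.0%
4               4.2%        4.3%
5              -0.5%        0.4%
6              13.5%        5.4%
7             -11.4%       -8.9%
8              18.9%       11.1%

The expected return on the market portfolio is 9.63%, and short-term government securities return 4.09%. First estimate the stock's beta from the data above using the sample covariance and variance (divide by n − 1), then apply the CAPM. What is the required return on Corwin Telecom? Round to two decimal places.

Mean R_i = (-0.6 + 3.2 + 10.8 + 4.2 − 0.5 + 13.5 − 11.4 + 18.9) / 8 = 4.7625%
Mean R_m = (1.6 + 4.3 + 8.0 + 4.3 + 0.4 + 5.4 − 8.9 + 11.1) / 8 = 3.2750%
Σ(R_i − R̄_i)(R_m − R̄_m) = 376.4325  ⇒  Cov = 376.4325 / 7 = 53.7761
Σ(R_m − R̄_m)² = 249.4750  ⇒  Var(R_m) = 249.4750 / 7 = 35.6393
β = Cov / Var(R_m) = 53.7761 / 35.6393 = 1.5089
MRP = 9.63% − 4.09% = 5.54%
E(R) = R_f + β × MRP = 4.09% + 1.5089 × 5.54% = 12.45%

12.45%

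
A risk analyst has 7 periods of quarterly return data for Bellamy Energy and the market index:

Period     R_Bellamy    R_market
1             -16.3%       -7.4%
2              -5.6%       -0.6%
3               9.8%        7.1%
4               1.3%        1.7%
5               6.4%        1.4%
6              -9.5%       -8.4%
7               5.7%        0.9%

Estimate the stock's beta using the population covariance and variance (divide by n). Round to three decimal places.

1.595

Mean R_i = (-16.3 − 5.6 + 9.8 + 1.3 + 6.4 − 9.5 + 5.7) / 7 = -1.1714%
Mean R_m = (-7.4 − 0.6 + 7.1 + 1.7 + 1.4 − 8.4 + 0.9) / 7 = -0.7571%
Σ(R_i − R̄_i)(R_m − R̄_m) = 283.4514  ⇒  Cov = 283.4514 / 7 = 40.4931
Σ(R_m − R̄_m)² = 177.7371  ⇒  Var(R_m) = 177.7371 / 7 = 25.3910
β = Cov / Var(R_m) = 40.4931 / 25.3910 = 1.5948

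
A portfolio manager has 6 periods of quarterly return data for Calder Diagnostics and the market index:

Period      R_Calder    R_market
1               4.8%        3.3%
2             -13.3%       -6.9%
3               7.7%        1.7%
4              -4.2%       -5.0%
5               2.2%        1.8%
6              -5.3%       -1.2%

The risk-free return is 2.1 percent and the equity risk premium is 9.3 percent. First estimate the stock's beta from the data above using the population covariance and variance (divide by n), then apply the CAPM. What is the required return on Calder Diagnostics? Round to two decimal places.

Mean R_i = (4.8 − 13.3 + 7.7 − 4.2 + 2.2 − 5.3) / 6 = -1.3500%
Mean R_m = (3.3 − 6.9 + 1.7 − 5.0 + 1.8 − 1.2) / 6 = -1.0500%
Σ(R_i − R̄_i)(R_m − R̄_m) = 143.5150  ⇒  Cov = 143.5150 / 6 = 23.9192
Σ(R_m − R̄_m)² = 84.4550  ⇒  Var(R_m) = 84.4550 / 6 = 14.0758
β = Cov / Var(R_m) = 23.9192 / 14.0758 = 1.6993
E(R) = R_f + β × MRP = 2.1% + 1.6993 × 9.3% = 17.90%

17.90%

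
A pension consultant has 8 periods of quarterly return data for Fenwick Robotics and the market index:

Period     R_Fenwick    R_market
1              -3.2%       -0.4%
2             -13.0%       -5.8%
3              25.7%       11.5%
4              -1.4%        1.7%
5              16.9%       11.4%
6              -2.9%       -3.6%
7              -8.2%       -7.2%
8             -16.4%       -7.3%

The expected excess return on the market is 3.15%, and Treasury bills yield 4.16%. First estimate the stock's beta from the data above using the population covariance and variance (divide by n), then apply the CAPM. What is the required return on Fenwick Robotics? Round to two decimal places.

Mean R_i = (-3.2 − 13.0 + 25.7 − 1.4 + 16.9 − 2.9 − 8.2 − 16.4) / 8 = -0.3125%
Mean R_m = (-0.4 − 5.8 + 11.5 + 1.7 + 11.4 − 3.6 − 7.2 − 7.3) / 8 = 0.0375%
Σ(R_i − R̄_i)(R_m − R̄_m) = 751.8038  ⇒  Cov = 751.8038 / 8 = 93.9755
Σ(R_m − R̄_m)² = 416.9788  ⇒  Var(R_m) = 416.9788 / 8 = 52.1224
β = Cov / Var(R_m) = 93.9755 / 52.1224 = 1.8030
E(R) = R_f + β × MRP = 4.16% + 1.8030 × 3.15% = 9.84%

9.84%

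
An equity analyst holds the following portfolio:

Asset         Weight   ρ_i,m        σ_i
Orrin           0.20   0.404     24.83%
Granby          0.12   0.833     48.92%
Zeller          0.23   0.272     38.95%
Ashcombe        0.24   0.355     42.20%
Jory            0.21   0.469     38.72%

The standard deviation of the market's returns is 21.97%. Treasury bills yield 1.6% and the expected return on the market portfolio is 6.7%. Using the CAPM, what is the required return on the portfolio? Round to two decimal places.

5.49%

β_Orrin = 0.404 × 24.83% / 21.97% = 0.4566
β_Granby = 0.833 × 48.92% / 21.97% = 1.8548
β_Zeller = 0.272 × 38.95% / 21.97% = 0.4822
β_Ashcombe = 0.355 × 42.20% / 21.97% = 0.6819
β_Jory = 0.469 × 38.72% / 21.97% = 0.8266
β_P = Σ w_i β_i = 0.20×0.4566 + 0.12×1.8548 + 0.23×0.4822 + 0.24×0.6819 + 0.21×0.8266 = 0.7620
MRP = 6.7% − 1.6% = 5.10%
E(R_P) = R_f + β_P × MRP = 1.6% + 0.7620 × 5.1% = 5.49%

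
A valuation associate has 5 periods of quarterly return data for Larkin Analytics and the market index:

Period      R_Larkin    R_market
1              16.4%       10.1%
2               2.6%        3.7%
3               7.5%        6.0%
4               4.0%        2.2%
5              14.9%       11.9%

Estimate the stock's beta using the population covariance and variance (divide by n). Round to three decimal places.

1.443

Mean R_i = (16.4 + 2.6 + 7.5 + 4.0 + 14.9) / 5 = 9.0800%
Mean R_m = (10.1 + 3.7 + 6.0 + 2.2 + 11.9) / 5 = 6.7800%
Σ(R_i − R̄_i)(R_m − R̄_m) = 98.5580  ⇒  Cov = 98.5580 / 5 = 19.7116
Σ(R_m − R̄_m)² = 68.3080  ⇒  Var(R_m) = 68.3080 / 5 = 13.6616
β = Cov / Var(R_m) = 19.7116 / 13.6616 = 1.4428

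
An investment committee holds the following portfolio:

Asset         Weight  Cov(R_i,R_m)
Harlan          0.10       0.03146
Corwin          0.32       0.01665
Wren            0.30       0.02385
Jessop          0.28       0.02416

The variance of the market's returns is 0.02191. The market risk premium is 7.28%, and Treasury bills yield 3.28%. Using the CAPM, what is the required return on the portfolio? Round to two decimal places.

10.72%

β_Harlan = 0.03146 / 0.02191 = 1.4359
β_Corwin = 0.01665 / 0.02191 = 0.7599
β_Wren = 0.02385 / 0.02191 = 1.0885
β_Jessop = 0.02416 / 0.02191 = 1.1027
β_P = Σ w_i β_i = 0.10×1.4359 + 0.32×0.7599 + 0.30×1.0885 + 0.28×1.1027 = 1.0221
E(R_P) = R_f + β_P × MRP = 3.28% + 1.0221 × 7.28% = 10.72%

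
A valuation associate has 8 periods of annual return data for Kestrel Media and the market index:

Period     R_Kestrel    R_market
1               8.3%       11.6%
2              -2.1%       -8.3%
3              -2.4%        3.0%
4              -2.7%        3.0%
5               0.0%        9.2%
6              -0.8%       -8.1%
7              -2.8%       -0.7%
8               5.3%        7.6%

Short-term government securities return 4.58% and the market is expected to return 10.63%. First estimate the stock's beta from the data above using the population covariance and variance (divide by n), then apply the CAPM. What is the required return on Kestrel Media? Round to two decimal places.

Mean R_i = (8.3 − 2.1 − 2.4 − 2.7 + 0.0 − 0.8 − 2.8 + 5.3) / 8 = 0.3500%
Mean R_m = (11.6 − 8.3 + 3.0 + 3.0 + 9.2 − 8.1 − 0.7 + 7.6) / 8 = 2.1625%
Σ(R_i − R̄_i)(R_m − R̄_m) = 141.0750  ⇒  Cov = 141.0750 / 8 = 17.6344
Σ(R_m − R̄_m)² = 392.5388  ⇒  Var(R_m) = 392.5388 / 8 = 49.0674
β = Cov / Var(R_m) = 17.6344 / 49.0674 = 0.3594
MRP = 10.63% − 4.58% = 6.05%
E(R) = R_f + β × MRP = 4.58% + 0.3594 × 6.05% = 6.75%

6.75%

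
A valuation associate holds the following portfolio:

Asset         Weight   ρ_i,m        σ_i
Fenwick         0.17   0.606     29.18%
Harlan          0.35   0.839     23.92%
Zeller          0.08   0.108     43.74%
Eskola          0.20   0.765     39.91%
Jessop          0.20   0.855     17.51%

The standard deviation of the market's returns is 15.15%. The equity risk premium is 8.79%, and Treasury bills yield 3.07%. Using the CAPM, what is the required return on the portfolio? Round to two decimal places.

14.39%

β_Fenwick = 0.606 × 29.18% / 15.15% = 1.1672
β_Harlan = 0.839 × 23.92% / 15.15% = 1.3247
β_Zeller = 0.108 × 43.74% / 15.15% = 0.3118
β_Eskola = 0.765 × 39.91% / 15.15% = 2.0153
β_Jessop = 0.855 × 17.51% / 15.15% = 0.9882
β_P = Σ w_i β_i = 0.17×1.1672 + 0.35×1.3247 + 0.08×0.3118 + 0.20×2.0153 + 0.20×0.9882 = 1.2877
E(R_P) = R_f + β_P × MRP = 3.07% + 1.2877 × 8.79% = 14.39%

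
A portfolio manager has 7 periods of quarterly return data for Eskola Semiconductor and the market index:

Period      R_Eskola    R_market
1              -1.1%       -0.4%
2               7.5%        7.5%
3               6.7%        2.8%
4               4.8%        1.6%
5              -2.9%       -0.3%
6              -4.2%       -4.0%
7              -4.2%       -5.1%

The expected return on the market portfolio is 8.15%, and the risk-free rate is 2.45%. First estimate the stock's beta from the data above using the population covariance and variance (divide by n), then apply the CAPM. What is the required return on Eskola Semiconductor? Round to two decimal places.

8.78%

Mean R_i = (-1.1 + 7.5 + 6.7 + 4.8 − 2.9 − 4.2 − 4.2) / 7 = 0.9429%
Mean R_m = (-0.4 + 7.5 + 2.8 + 1.6 − 0.3 − 4.0 − 5.1) / 7 = 0.3000%
Σ(R_i − R̄_i)(R_m − R̄_m) = 120.2400  ⇒  Cov = 120.2400 / 7 = 17.1771
Σ(R_m − R̄_m)² = 108.2800  ⇒  Var(R_m) = 108.2800 / 7 = 15.4686
β = Cov / Var(R_m) = 17.1771 / 15.4686 = 1.1104
MRP = 8.15% − 2.45% = 5.70%
E(R) = R_f + β × MRP = 2.45% + 1.1104 × 5.70% = 8.78%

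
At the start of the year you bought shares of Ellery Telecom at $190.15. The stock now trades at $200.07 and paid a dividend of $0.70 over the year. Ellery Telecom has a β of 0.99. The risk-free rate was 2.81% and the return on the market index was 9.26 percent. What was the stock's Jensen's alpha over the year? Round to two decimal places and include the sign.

Realised HPR = (P1 + D1 − P0) / P0 = (200.07 + 0.70 − 190.15) / 190.15 = 10.62 / 190.15 = 5.5851%
MRP = 9.26% − 2.81% = 6.45%
CAPM required = R_f + β·MRP = 2.81% + 0.99 × 6.45% = 9.1955%
α = realised − required = 5.5851% − 9.1955% = -3.61%

-3.61%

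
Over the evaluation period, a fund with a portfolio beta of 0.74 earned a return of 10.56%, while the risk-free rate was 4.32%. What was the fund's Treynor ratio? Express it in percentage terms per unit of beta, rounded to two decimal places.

8.43%

Treynor = (R_P − R_f) / β_P = (10.56% − 4.32%) / 0.7400 = 6.24% / 0.7400 = 8.43%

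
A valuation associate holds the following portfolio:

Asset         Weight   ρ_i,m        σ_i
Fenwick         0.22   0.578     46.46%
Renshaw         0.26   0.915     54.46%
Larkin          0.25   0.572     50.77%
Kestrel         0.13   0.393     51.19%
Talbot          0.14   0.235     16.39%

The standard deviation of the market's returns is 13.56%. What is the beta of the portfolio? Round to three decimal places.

β_Fenwick = 0.578 × 46.46% / 13.56% = 1.9804
β_Renshaw = 0.915 × 54.46% / 13.56% = 3.6748
β_Larkin = 0.572 × 50.77% / 13.56% = 2.1416
β_Kestrel = 0.393 × 51.19% / 13.56% = 1.4836
β_Talbot = 0.235 × 16.39% / 13.56% = 0.2840
β_P = Σ w_i β_i = 0.22×1.9804 + 0.26×3.6748 + 0.25×2.1416 + 0.13×1.4836 + 0.14×0.2840 = 2.1592

2.159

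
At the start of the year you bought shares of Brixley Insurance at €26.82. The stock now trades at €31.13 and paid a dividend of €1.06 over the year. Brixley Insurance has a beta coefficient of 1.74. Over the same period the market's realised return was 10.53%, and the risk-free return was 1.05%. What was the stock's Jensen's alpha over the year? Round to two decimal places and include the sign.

+2.48%

Realised HPR = (P1 + D1 − P0) / P0 = (31.13 + 1.06 − 26.82) / 26.82 = 5.37 / 26.82 = 20.0224%
MRP = 10.53% − 1.05% = 9.48%
CAPM required = R_f + β·MRP = 1.05% + 1.74 × 9.48% = 17.5452%
α = realised − required = 20.0224% − 17.5452% = +2.48%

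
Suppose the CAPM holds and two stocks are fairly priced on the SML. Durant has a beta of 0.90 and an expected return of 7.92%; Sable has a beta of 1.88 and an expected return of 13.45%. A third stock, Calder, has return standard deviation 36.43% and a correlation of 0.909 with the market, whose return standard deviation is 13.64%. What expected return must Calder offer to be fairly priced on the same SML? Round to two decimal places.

16.54%

MRP = (13.45% − 7.92%) / (1.88 − 0.90) = 5.6429%
R_f = 7.92% − 0.90 × 5.6429% = 2.8414%
β_Calder = ρ·σ_i/σ_m = 0.909 × 36.43 / 13.64 = 2.4278
E(R_Calder) = R_f + β × MRP = 2.8414% + 2.4278 × 5.6429% = 16.54%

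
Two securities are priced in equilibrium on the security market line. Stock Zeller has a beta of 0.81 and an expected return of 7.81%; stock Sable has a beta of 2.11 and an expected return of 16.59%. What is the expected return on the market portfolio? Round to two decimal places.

9.09%

Both satisfy E(R) = R_f + β·MRP, so the slope of the SML is
MRP = (16.59% − 7.81%) / (2.11 − 0.81) = 8.78% / 1.30 = 6.7538%
R_f = E(R_Zeller) − β_Zeller·MRP = 7.81% − 0.81 × 6.7538% = 2.3394%
E(R_m) = R_f + MRP = 2.3394% + 6.7538% = 9.09%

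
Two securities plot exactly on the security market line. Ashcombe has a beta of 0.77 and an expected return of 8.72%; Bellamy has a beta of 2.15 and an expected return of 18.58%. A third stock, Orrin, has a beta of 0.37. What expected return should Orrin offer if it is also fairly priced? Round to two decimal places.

MRP (SML slope) = (18.58% − 8.72%) / (2.15 − 0.77) = 9.86% / 1.38 = 7.1449%
R_f (intercept) = 8.72% − 0.77 × 7.1449% = 3.2184%
E(R_Orrin) = R_f + β × MRP = 3.2184% + 0.37 × 7.1449% = 5.86%

5.86%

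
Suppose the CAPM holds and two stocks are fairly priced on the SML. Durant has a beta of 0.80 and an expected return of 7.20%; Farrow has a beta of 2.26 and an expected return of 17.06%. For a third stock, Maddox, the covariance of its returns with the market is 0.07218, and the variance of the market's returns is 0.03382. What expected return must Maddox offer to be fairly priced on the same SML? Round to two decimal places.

MRP = (17.06% − 7.20%) / (2.26 − 0.80) = 6.7534%
R_f = 7.20% − 0.80 × 6.7534% = 1.7973%
β_Maddox = Cov / Var(R_m) = 0.07218 / 0.03382 = 2.1342
E(R_Maddox) = R_f + β × MRP = 1.7973% + 2.1342 × 6.7534% = 16.21%

16.21%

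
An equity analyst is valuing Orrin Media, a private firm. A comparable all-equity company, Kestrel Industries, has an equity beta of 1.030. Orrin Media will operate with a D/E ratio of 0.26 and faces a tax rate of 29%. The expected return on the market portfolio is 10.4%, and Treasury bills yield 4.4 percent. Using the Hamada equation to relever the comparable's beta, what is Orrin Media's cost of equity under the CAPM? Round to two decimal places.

β_L = β_U × [1 + (1 − t)(D/E)] = 1.030 × [1 + (1 − 0.29) × 0.26]
    = 1.030 × [1 + 0.71 × 0.26] = 1.030 × 1.1846 = 1.2201
MRP = 10.4% − 4.4% = 6.00%
E(R) = R_f + β_L × MRP = 4.4% + 1.2201 × 6.0% = 11.72%

11.72%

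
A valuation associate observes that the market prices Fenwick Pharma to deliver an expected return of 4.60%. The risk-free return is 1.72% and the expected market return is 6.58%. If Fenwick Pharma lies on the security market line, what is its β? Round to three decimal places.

MRP = 6.58% − 1.72% = 4.86%
β = (E(R) − R_f) / MRP = (4.60% − 1.72%) / 4.86% = 2.88% / 4.86% = 0.593

0.593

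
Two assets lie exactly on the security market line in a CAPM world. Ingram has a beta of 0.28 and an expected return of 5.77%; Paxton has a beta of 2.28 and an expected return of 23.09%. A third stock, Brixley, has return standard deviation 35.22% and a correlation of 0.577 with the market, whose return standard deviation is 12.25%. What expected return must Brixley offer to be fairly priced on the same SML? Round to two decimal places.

17.71%

MRP = (23.09% − 5.77%) / (2.28 − 0.28) = 8.6600%
R_f = 5.77% − 0.28 × 8.6600% = 3.3452%
β_Brixley = ρ·σ_i/σ_m = 0.577 × 35.22 / 12.25 = 1.6589
E(R_Brixley) = R_f + β × MRP = 3.3452% + 1.6589 × 8.6600% = 17.71%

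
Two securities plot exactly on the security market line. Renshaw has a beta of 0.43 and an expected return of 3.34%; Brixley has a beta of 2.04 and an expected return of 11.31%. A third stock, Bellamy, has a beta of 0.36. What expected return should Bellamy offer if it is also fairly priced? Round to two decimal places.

MRP (SML slope) = (11.31% − 3.34%) / (2.04 − 0.43) = 7.97% / 1.61 = 4.9503%
R_f (intercept) = 3.34% − 0.43 × 4.9503% = 1.2114%
E(R_Bellamy) = R_f + β × MRP = 1.2114% + 0.36 × 4.9503% = 2.99%

2.99%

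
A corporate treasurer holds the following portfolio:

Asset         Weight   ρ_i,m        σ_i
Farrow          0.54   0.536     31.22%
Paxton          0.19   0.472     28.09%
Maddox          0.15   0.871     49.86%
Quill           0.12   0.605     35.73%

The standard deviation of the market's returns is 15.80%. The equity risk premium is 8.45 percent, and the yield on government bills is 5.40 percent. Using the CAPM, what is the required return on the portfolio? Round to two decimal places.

β_Farrow = 0.536 × 31.22% / 15.80% = 1.0591
β_Paxton = 0.472 × 28.09% / 15.80% = 0.8391
β_Maddox = 0.871 × 49.86% / 15.80% = 2.7486
β_Quill = 0.605 × 35.73% / 15.80% = 1.3681
β_P = Σ w_i β_i = 0.54×1.0591 + 0.19×0.8391 + 0.15×2.7486 + 0.12×1.3681 = 1.3078
E(R_P) = R_f + β_P × MRP = 5.40% + 1.3078 × 8.45% = 16.45%

16.45%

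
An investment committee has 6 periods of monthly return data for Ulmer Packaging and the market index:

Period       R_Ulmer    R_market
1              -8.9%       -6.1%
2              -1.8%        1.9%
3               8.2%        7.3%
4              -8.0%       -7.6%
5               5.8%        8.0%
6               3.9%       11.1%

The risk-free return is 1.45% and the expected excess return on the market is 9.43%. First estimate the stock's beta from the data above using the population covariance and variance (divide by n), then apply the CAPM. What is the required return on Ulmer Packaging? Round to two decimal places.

Mean R_i = (-8.9 − 1.8 + 8.2 − 8.0 + 5.8 + 3.9) / 6 = -0.1333%
Mean R_m = (-6.1 + 1.9 + 7.3 − 7.6 + 8.0 + 11.1) / 6 = 2.4333%
Σ(R_i − R̄_i)(R_m − R̄_m) = 263.1667  ⇒  Cov = 263.1667 / 6 = 43.8611
Σ(R_m − R̄_m)² = 303.5533  ⇒  Var(R_m) = 303.5533 / 6 = 50.5922
β = Cov / Var(R_m) = 43.8611 / 50.5922 = 0.8670
E(R) = R_f + β × MRP = 1.45% + 0.8670 × 9.43% = 9.63%

9.63%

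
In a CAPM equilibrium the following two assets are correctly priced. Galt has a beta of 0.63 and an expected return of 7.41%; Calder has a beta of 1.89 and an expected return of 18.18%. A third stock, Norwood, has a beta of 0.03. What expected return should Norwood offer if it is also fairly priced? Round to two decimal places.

MRP (SML slope) = (18.18% − 7.41%) / (1.89 − 0.63) = 10.77% / 1.26 = 8.5476%
R_f (intercept) = 7.41% − 0.63 × 8.5476% = 2.0250%
E(R_Norwood) = R_f + β × MRP = 2.0250% + 0.03 × 8.5476% = 2.28%

2.28%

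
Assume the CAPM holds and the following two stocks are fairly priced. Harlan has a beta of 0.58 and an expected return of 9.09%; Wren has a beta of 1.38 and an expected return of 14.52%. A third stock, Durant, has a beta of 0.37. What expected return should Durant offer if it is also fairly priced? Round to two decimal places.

7.66%

MRP (SML slope) = (14.52% − 9.09%) / (1.38 − 0.58) = 5.43% / 0.80 = 6.7875%
R_f (intercept) = 9.09% − 0.58 × 6.7875% = 5.1533%
E(R_Durant) = R_f + β × MRP = 5.1533% + 0.37 × 6.7875% = 7.66%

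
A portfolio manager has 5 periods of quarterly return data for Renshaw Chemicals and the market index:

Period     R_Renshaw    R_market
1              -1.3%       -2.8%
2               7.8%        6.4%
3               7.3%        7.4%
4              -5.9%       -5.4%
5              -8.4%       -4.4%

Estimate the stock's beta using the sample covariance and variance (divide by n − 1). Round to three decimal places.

1.163

Mean R_i = (-1.3 + 7.8 + 7.3 − 5.9 − 8.4) / 5 = -0.1000%
Mean R_m = (-2.8 + 6.4 + 7.4 − 5.4 − 4.4) / 5 = 0.2400%
Σ(R_i − R̄_i)(R_m − R̄_m) = 176.5200  ⇒  Cov = 176.5200 / 4 = 44.1300
Σ(R_m − R̄_m)² = 151.7920  ⇒  Var(R_m) = 151.7920 / 4 = 37.9480
β = Cov / Var(R_m) = 44.1300 / 37.9480 = 1.1629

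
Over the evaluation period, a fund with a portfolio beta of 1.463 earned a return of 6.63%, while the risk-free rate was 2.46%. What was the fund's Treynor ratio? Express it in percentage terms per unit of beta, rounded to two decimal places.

2.85%

Treynor = (R_P − R_f) / β_P = (6.63% − 2.46%) / 1.4630 = 4.17% / 1.4630 = 2.85%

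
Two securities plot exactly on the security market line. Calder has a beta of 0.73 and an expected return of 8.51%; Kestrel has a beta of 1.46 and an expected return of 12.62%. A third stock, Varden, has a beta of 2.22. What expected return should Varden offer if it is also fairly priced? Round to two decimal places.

MRP (SML slope) = (12.62% − 8.51%) / (1.46 − 0.73) = 4.11% / 0.73 = 5.6301%
R_f (intercept) = 8.51% − 0.73 × 5.6301% = 4.4000%
E(R_Varden) = R_f + β × MRP = 4.4000% + 2.22 × 5.6301% = 16.90%

16.90%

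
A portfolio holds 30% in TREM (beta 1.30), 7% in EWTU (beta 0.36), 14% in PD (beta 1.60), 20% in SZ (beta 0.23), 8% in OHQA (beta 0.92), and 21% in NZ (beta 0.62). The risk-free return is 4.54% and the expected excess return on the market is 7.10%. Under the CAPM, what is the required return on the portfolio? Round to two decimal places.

β_P = Σ w_i β_i = 0.30×1.30 + 0.07×0.36 + 0.14×1.60 + 0.20×0.23 + 0.08×0.92 + 0.21×0.62 = 0.8890
E(R_P) = R_f + β_P × MRP = 4.54% + 0.8890 × 7.10% = 10.85%

10.85%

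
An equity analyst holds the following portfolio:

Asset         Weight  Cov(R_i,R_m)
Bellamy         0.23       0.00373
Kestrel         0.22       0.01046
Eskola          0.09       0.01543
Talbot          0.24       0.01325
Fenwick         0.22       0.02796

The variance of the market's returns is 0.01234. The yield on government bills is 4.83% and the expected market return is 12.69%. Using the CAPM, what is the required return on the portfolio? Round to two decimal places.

13.67%

β_Bellamy = 0.00373 / 0.01234 = 0.3023
β_Kestrel = 0.01046 / 0.01234 = 0.8476
β_Eskola = 0.01543 / 0.01234 = 1.2504
β_Talbot = 0.01325 / 0.01234 = 1.0737
β_Fenwick = 0.02796 / 0.01234 = 2.2658
β_P = Σ w_i β_i = 0.23×0.3023 + 0.22×0.8476 + 0.09×1.2504 + 0.24×1.0737 + 0.22×2.2658 = 1.1247
MRP = 12.69% − 4.83% = 7.86%
E(R_P) = R_f + β_P × MRP = 4.83% + 1.1247 × 7.86% = 13.67%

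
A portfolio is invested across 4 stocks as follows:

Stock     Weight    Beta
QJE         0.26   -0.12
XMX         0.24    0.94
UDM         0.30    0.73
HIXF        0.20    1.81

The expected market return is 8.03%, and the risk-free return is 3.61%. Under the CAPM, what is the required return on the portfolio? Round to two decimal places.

β_P = Σ w_i β_i = 0.26×-0.12 + 0.24×0.94 + 0.30×0.73 + 0.20×1.81 = 0.7754
MRP = 8.03% − 3.61% = 4.42%
E(R_P) = R_f + β_P × MRP = 3.61% + 0.7754 × 4.42% = 7.04%

7.04%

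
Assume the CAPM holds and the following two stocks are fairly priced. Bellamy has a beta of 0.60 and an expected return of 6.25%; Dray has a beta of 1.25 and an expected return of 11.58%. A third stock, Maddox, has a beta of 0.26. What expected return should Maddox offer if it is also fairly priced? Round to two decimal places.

3.46%

MRP (SML slope) = (11.58% − 6.25%) / (1.25 − 0.60) = 5.33% / 0.65 = 8.2000%
R_f (intercept) = 6.25% − 0.60 × 8.2000% = 1.3300%
E(R_Maddox) = R_f + β × MRP = 1.3300% + 0.26 × 8.2000% = 3.46%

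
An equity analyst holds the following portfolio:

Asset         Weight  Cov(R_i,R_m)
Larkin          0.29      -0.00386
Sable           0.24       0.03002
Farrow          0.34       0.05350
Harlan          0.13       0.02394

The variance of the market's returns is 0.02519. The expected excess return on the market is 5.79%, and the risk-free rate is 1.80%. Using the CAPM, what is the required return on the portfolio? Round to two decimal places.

β_Larkin = -0.00386 / 0.02519 = -0.1532
β_Sable = 0.03002 / 0.02519 = 1.1917
β_Farrow = 0.05350 / 0.02519 = 2.1239
β_Harlan = 0.02394 / 0.02519 = 0.9504
β_P = Σ w_i β_i = 0.29×-0.1532 + 0.24×1.1917 + 0.34×2.1239 + 0.13×0.9504 = 1.0873
E(R_P) = R_f + β_P × MRP = 1.80% + 1.0873 × 5.79% = 8.10%

8.10%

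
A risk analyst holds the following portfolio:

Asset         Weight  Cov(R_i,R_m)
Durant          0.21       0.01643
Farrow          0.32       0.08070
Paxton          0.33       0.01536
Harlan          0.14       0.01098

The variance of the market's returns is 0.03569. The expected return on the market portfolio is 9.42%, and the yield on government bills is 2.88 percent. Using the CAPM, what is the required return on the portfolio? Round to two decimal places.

β_Durant = 0.01643 / 0.03569 = 0.4604
β_Farrow = 0.08070 / 0.03569 = 2.2611
β_Paxton = 0.01536 / 0.03569 = 0.4304
β_Harlan = 0.01098 / 0.03569 = 0.3076
β_P = Σ w_i β_i = 0.21×0.4604 + 0.32×2.2611 + 0.33×0.4304 + 0.14×0.3076 = 1.0053
MRP = 9.42% − 2.88% = 6.54%
E(R_P) = R_f + β_P × MRP = 2.88% + 1.0053 × 6.54% = 9.45%

9.45%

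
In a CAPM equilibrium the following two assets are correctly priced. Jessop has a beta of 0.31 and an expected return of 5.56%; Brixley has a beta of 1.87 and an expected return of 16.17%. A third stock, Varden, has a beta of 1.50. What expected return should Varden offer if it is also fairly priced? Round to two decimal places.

MRP (SML slope) = (16.17% − 5.56%) / (1.87 − 0.31) = 10.61% / 1.56 = 6.8013%
R_f (intercept) = 5.56% − 0.31 × 6.8013% = 3.4516%
E(R_Varden) = R_f + β × MRP = 3.4516% + 1.50 × 6.8013% = 13.65%

13.65%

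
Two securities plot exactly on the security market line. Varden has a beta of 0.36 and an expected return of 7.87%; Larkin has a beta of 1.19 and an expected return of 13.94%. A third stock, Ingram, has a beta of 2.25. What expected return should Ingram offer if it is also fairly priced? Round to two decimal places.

MRP (SML slope) = (13.94% − 7.87%) / (1.19 − 0.36) = 6.07% / 0.83 = 7.3133%
R_f (intercept) = 7.87% − 0.36 × 7.3133% = 5.2372%
E(R_Ingram) = R_f + β × MRP = 5.2372% + 2.25 × 7.3133% = 21.69%

21.69%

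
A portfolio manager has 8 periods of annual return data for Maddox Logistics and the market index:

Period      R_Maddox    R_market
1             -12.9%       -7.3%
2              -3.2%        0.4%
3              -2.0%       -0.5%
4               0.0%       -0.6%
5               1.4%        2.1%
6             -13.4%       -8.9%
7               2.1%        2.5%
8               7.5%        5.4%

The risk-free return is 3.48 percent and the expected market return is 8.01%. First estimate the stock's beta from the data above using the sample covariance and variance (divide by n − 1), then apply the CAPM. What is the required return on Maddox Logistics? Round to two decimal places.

10.10%

Mean R_i = (-12.9 − 3.2 − 2.0 + 0.0 + 1.4 − 13.4 + 2.1 + 7.5) / 8 = -2.5625%
Mean R_m = (-7.3 + 0.4 − 0.5 − 0.6 + 2.1 − 8.9 + 2.5 + 5.4) / 8 = -0.8625%
Σ(R_i − R̄_i)(R_m − R̄_m) = 244.1588  ⇒  Cov = 244.1588 / 7 = 34.8798
Σ(R_m − R̄_m)² = 167.1388  ⇒  Var(R_m) = 167.1388 / 7 = 23.8770
β = Cov / Var(R_m) = 34.8798 / 23.8770 = 1.4608
MRP = 8.01% − 3.48% = 4.53%
E(R) = R_f + β × MRP = 3.48% + 1.4608 × 4.53% = 10.10%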